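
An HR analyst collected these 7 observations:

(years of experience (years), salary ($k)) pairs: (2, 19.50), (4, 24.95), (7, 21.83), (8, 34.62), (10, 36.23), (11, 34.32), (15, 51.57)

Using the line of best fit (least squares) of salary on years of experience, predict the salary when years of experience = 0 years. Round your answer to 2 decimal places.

13.01

n = 7, Σx = 57, Σy = 223.02, Σxy = 2081.94, Σx² = 579
Sxx = Σx² − (Σx)²/n = 579 − 464.142857 = 114.857143
Sxy = Σxy − (Σx)(Σy)/n = 2081.94 − 1816.02 = 265.92
b = Sxy/Sxx = 265.92/114.857143 = 2.315224
a = ȳ − b·x̄ = 31.86 − 2.315224·8.142857 = 13.007463
ŷ(0) = a + b·0 = 13.007463 + 2.315224·0 = 13.007463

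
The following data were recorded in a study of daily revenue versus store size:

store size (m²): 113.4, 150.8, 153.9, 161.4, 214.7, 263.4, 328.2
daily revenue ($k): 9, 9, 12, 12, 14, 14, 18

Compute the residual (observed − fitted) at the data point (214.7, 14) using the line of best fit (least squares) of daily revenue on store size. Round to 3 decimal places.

0.772

n = 7, Σx = 1385.8, Σy = 88, Σxy = 18762.4, Σx² = 308526.26
Sxx = Σx² − (Σx)²/n = 308526.26 − 274348.805714 = 34177.454286
Sxy = Σxy − (Σx)(Σy)/n = 18762.4 − 17421.485714 = 1340.914286
b = Sxy/Sxx = 1340.914286/34177.454286 = 0.039234
a = ȳ − b·x̄ = 12.571429 − 0.039234·197.971429 = 4.804240
ŷ(214.7) = 4.804240 + 0.039234·214.7 = 13.227755
residual = y − ŷ = 14 − 13.227755 = 0.772245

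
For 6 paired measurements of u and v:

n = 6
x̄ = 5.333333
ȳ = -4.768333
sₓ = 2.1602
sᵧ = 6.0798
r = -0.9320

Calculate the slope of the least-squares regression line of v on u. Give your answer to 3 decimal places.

b = r · sᵧ/sₓ = -0.932 · 6.0798/2.1602 = -2.623078

-2.623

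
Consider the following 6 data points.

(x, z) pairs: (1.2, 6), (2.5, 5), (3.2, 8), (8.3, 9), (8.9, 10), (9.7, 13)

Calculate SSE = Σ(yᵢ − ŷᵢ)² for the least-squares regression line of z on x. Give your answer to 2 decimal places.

8.73

n = 6, Σx = 33.8, Σy = 51, Σxy = 335.1, Σx² = 260.12, Σy² = 475
Sxx = Σx² − (Σx)²/n = 260.12 − 190.406667 = 69.713333
Sxy = Σxy − (Σx)(Σy)/n = 335.1 − 287.3 = 47.8
Syy = Σy² − (Σy)²/n = 475 − 433.5 = 41.5
b = Sxy/Sxx = 47.8/69.713333 = 0.685665
SSE = Syy − b·Sxy = 41.5 − 0.685665·47.8 = 8.725208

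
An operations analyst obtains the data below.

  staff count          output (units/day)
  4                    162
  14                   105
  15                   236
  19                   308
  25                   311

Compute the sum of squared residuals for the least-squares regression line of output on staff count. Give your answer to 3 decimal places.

15805.078

n = 5, Σx = 77, Σy = 1122, Σxy = 19285, Σx² = 1423, Σy² = 284550
Sxx = Σx² − (Σx)²/n = 1423 − 1185.8 = 237.2
Sxy = Σxy − (Σx)(Σy)/n = 19285 − 17278.8 = 2006.2
Syy = Σy² − (Σy)²/n = 284550 − 251776.8 = 32773.2
b = Sxy/Sxx = 2006.2/237.2 = 8.457841
SSE = Syy − b·Sxy = 32773.2 − 8.457841·2006.2 = 15805.078415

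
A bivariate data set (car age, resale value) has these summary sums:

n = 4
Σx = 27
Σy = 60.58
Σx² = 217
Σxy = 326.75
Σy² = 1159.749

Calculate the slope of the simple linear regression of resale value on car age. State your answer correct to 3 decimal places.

-2.364

Sxx = Σx² − (Σx)²/n = 217 − 182.25 = 34.75
Sxy = Σxy − (Σx)(Σy)/n = 326.75 − 408.915 = -82.165
b = Sxy/Sxx = -82.165/34.75 = -2.364460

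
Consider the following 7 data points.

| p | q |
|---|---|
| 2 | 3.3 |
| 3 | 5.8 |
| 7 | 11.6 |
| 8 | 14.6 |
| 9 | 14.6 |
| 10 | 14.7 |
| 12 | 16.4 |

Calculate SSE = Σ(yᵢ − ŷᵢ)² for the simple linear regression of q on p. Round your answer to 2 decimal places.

n = 7, Σx = 51, Σy = 81, Σxy = 697.2, Σx² = 451, Σy² = 1090.46
Sxx = Σx² − (Σx)²/n = 451 − 371.571429 = 79.428571
Sxy = Σxy − (Σx)(Σy)/n = 697.2 − 590.142857 = 107.057143
Syy = Σy² − (Σy)²/n = 1090.46 − 937.285714 = 153.174286
b = Sxy/Sxx = 107.057143/79.428571 = 1.347842
SSE = Syy − b·Sxy = 153.174286 − 1.347842·107.057143 = 8.878201

8.88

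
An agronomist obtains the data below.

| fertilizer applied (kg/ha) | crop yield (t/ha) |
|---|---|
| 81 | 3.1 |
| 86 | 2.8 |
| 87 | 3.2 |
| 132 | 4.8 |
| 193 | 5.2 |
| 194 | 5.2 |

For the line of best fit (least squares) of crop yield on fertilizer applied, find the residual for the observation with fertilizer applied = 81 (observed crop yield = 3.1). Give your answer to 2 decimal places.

0.01

n = 6, Σx = 773, Σy = 24.3, Σxy = 3416.3, Σx² = 113835
Sxx = Σx² − (Σx)²/n = 113835 − 99588.166667 = 14246.833333
Sxy = Σxy − (Σx)(Σy)/n = 3416.3 − 3130.65 = 285.65
b = Sxy/Sxx = 285.65/14246.833333 = 0.020050
a = ȳ − b·x̄ = 4.05 − 0.020050·128.833333 = 1.466883
ŷ(81) = 1.466883 + 0.020050·81 = 3.090938
residual = y − ŷ = 3.1 − 3.090938 = 0.009062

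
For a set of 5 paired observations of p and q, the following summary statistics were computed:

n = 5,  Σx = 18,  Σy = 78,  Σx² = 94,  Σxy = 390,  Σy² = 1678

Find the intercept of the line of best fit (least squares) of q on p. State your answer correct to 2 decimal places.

2.14

Sxx = Σx² − (Σx)²/n = 94 − 64.8 = 29.2
Sxy = Σxy − (Σx)(Σy)/n = 390 − 280.8 = 109.2
b = Sxy/Sxx = 109.2/29.2 = 3.739726
a = ȳ − b·x̄ = 15.6 − 3.739726·3.6 = 2.136986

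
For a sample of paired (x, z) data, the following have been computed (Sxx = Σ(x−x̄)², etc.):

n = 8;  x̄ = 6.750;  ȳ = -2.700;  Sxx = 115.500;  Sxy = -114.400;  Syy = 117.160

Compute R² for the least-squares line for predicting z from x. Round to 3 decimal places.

R² = Sxy²/(Sxx·Syy) = (-114.4)²/(115.5·117.16) = 0.967143

0.967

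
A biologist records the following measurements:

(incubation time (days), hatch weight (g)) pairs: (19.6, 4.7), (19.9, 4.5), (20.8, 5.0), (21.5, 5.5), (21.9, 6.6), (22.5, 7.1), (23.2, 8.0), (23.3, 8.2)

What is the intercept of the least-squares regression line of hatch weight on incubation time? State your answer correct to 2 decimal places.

n = 8, Σx = 172.7, Σy = 49.6, Σxy = 1084.87, Σx² = 3742.05
Sxx = Σx² − (Σx)²/n = 3742.05 − 3728.16125 = 13.88875
Sxy = Σxy − (Σx)(Σy)/n = 1084.87 − 1070.74 = 14.13
b = Sxy/Sxx = 14.13/13.88875 = 1.017370
a = ȳ − b·x̄ = 6.2 − 1.017370·21.5875 = -15.762479

-15.76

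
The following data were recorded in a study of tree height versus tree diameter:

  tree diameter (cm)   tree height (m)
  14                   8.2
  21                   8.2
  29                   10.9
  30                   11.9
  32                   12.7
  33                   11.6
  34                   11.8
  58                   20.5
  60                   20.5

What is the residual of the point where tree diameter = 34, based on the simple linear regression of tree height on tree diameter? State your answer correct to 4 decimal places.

n = 9, Σx = 311, Σy = 116.3, Σxy = 4569.5, Σx² = 12611
Sxx = Σx² − (Σx)²/n = 12611 − 10746.777778 = 1864.222222
Sxy = Σxy − (Σx)(Σy)/n = 4569.5 − 4018.811111 = 550.688889
b = Sxy/Sxx = 550.688889/1864.222222 = 0.295399
a = ȳ − b·x̄ = 12.922222 − 0.295399·34.555556 = 2.714555
ŷ(34) = 2.714555 + 0.295399·34 = 12.758112
residual = y − ŷ = 11.8 − 12.758112 = -0.958112

-0.9581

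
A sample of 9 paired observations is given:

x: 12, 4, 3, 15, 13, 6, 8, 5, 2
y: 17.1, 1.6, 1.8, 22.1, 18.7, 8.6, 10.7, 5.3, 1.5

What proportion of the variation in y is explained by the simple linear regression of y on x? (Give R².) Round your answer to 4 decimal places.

n = 9, Σx = 68, Σy = 87.4, Σxy = 958.3, Σx² = 692, Σy² = 1355.1
Sxx = Σx² − (Σx)²/n = 692 − 513.777778 = 178.222222
Sxy = Σxy − (Σx)(Σy)/n = 958.3 − 660.355556 = 297.944444
Syy = Σy² − (Σy)²/n = 1355.1 − 848.751111 = 506.348889
R² = Sxy²/(Sxx·Syy) = (297.944444)²/(178.222222·506.348889) = 0.983691

0.9837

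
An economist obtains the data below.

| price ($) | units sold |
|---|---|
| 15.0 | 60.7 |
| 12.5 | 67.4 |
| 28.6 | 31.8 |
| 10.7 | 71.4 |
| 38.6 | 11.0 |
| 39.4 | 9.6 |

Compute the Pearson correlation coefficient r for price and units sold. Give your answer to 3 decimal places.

n = 6, Σx = 144.8, Σy = 251.9, Σxy = 4229.3, Σx² = 4356.02, Σy² = 14549.61
Sxx = Σx² − (Σx)²/n = 4356.02 − 3494.506667 = 861.513333
Sxy = Σxy − (Σx)(Σy)/n = 4229.3 − 6079.186667 = -1849.886667
Syy = Σy² − (Σy)²/n = 14549.61 − 10575.601667 = 3974.008333
r = Sxy/√(Sxx·Syy) = -1849.886667/√(3423661.165944) = -1849.886667/1850.313802 = -0.999769

-1.000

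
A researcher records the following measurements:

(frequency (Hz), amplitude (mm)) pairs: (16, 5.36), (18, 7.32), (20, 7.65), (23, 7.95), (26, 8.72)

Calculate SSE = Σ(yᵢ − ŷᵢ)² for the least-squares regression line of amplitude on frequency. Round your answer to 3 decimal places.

1.211

n = 5, Σx = 103, Σy = 37, Σxy = 780.09, Σx² = 2185, Σy² = 280.0754
Sxx = Σx² − (Σx)²/n = 2185 − 2121.8 = 63.2
Sxy = Σxy − (Σx)(Σy)/n = 780.09 − 762.2 = 17.89
Syy = Σy² − (Σy)²/n = 280.0754 − 273.8 = 6.2754
b = Sxy/Sxx = 17.89/63.2 = 0.283070
SSE = Syy − b·Sxy = 6.2754 − 0.283070·17.89 = 1.211284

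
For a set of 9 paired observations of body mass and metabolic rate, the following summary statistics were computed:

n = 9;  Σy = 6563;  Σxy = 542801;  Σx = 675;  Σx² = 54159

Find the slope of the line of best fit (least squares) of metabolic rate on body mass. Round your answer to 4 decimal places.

Sxx = Σx² − (Σx)²/n = 54159 − 50625 = 3534
Sxy = Σxy − (Σx)(Σy)/n = 542801 − 492225 = 50576
b = Sxy/Sxx = 50576/3534 = 14.311262

14.3113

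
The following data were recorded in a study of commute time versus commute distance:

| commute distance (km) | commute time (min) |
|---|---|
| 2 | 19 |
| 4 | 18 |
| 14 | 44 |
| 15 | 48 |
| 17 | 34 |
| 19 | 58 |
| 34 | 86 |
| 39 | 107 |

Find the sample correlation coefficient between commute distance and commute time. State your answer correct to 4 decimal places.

n = 8, Σx = 144, Σy = 414, Σxy = 10223, Σx² = 3768, Σy² = 28290
Sxx = Σx² − (Σx)²/n = 3768 − 2592 = 1176
Sxy = Σxy − (Σx)(Σy)/n = 10223 − 7452 = 2771
Syy = Σy² − (Σy)²/n = 28290 − 21424.5 = 6865.5
r = Sxy/√(Sxx·Syy) = 2771/√(8073828) = 2771/2841.448222 = 0.975207

0.9752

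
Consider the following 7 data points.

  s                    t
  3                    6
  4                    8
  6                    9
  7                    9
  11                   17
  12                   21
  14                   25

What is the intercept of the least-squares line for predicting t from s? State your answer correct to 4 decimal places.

n = 7, Σx = 57, Σy = 95, Σxy = 956, Σx² = 571
Sxx = Σx² − (Σx)²/n = 571 − 464.142857 = 106.857143
Sxy = Σxy − (Σx)(Σy)/n = 956 − 773.571429 = 182.428571
b = Sxy/Sxx = 182.428571/106.857143 = 1.707219
a = ȳ − b·x̄ = 13.571429 − 1.707219·8.142857 = -0.330214

-0.3302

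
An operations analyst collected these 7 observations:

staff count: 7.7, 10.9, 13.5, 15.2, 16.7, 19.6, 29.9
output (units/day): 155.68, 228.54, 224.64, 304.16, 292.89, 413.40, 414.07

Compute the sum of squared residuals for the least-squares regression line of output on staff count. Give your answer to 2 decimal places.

11269.03

n = 7, Σx = 113.5, Σy = 2033.38, Σxy = 36720.29, Σx² = 2148.45, Σy² = 647581.3062
Sxx = Σx² − (Σx)²/n = 2148.45 − 1840.321429 = 308.128571
Sxy = Σxy − (Σx)(Σy)/n = 36720.29 − 32969.804286 = 3750.485714
Syy = Σy² − (Σy)²/n = 647581.3062 − 590662.032057 = 56919.274143
b = Sxy/Sxx = 3750.485714/308.128571 = 12.171821
SSE = Syy − b·Sxy = 56919.274143 − 12.171821·3750.485714 = 11269.034609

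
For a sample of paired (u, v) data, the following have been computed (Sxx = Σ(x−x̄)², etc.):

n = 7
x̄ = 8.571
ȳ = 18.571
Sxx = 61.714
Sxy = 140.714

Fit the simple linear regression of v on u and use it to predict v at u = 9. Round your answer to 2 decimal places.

19.55

b = Sxy/Sxx = 140.714/61.714 = 2.280099
a = ȳ − b·x̄ = 18.571 − 2.280099·8.571 = -0.971724
ŷ(9) = a + b·9 = -0.971724 + 2.280099·9 = 19.549162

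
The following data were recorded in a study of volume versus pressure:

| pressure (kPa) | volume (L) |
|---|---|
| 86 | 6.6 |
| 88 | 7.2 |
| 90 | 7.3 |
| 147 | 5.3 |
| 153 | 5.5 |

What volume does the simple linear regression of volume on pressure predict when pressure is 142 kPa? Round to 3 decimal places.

n = 5, Σx = 564, Σy = 31.9, Σxy = 3478.8, Σx² = 68258
Sxx = Σx² − (Σx)²/n = 68258 − 63619.2 = 4638.8
Sxy = Σxy − (Σx)(Σy)/n = 3478.8 − 3598.32 = -119.52
b = Sxy/Sxx = -119.52/4638.8 = -0.025765
a = ȳ − b·x̄ = 6.38 − (-0.025765)·112.8 = 9.286324
ŷ(142) = a + b·142 = 9.286324 + (-0.025765)·142 = 5.627654

5.628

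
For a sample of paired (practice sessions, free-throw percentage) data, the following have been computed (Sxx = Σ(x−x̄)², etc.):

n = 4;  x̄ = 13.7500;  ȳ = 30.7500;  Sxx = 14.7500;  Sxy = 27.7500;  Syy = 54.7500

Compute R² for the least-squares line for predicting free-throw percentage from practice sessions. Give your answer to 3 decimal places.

0.954

R² = Sxy²/(Sxx·Syy) = (27.75)²/(14.75·54.75) = 0.953564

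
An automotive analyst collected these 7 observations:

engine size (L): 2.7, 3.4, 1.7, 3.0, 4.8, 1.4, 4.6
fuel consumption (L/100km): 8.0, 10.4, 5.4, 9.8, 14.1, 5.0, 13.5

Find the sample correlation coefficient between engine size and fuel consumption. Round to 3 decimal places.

n = 7, Σx = 21.6, Σy = 66.2, Σxy = 232.32, Σx² = 76.9, Σy² = 703.42
Sxx = Σx² − (Σx)²/n = 76.9 − 66.651429 = 10.248571
Sxy = Σxy − (Σx)(Σy)/n = 232.32 − 204.274286 = 28.045714
Syy = Σy² − (Σy)²/n = 703.42 − 626.062857 = 77.357143
r = Sxy/√(Sxx·Syy) = 28.045714/√(792.800204) = 28.045714/28.156708 = 0.996058

0.996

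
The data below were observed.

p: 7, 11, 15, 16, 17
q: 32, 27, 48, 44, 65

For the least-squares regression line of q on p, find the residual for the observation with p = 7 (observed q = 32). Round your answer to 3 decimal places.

n = 5, Σx = 66, Σy = 216, Σxy = 3050, Σx² = 940
Sxx = Σx² − (Σx)²/n = 940 − 871.2 = 68.8
Sxy = Σxy − (Σx)(Σy)/n = 3050 − 2851.2 = 198.8
b = Sxy/Sxx = 198.8/68.8 = 2.889535
a = ȳ − b·x̄ = 43.2 − 2.889535·13.2 = 5.058140
ŷ(7) = 5.058140 + 2.889535·7 = 25.284884
residual = y − ŷ = 32 − 25.284884 = 6.715116

6.715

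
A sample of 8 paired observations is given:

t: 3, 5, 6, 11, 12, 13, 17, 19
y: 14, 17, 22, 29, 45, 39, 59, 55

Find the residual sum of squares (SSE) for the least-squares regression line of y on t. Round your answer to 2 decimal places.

n = 8, Σx = 86, Σy = 280, Σxy = 3673, Σx² = 1154, Σy² = 11862
Sxx = Σx² − (Σx)²/n = 1154 − 924.5 = 229.5
Sxy = Σxy − (Σx)(Σy)/n = 3673 − 3010 = 663
Syy = Σy² − (Σy)²/n = 11862 − 9800 = 2062
b = Sxy/Sxx = 663/229.5 = 2.888889
SSE = Syy − b·Sxy = 2062 − 2.888889·663 = 146.666667

146.67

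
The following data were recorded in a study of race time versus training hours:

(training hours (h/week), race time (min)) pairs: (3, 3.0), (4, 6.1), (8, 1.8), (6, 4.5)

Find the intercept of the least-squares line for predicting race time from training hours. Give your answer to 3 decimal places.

n = 4, Σx = 21, Σy = 15.4, Σxy = 74.8, Σx² = 125
Sxx = Σx² − (Σx)²/n = 125 − 110.25 = 14.75
Sxy = Σxy − (Σx)(Σy)/n = 74.8 − 80.85 = -6.05
b = Sxy/Sxx = -6.05/14.75 = -0.410169
a = ȳ − b·x̄ = 3.85 − (-0.410169)·5.25 = 6.003390

6.003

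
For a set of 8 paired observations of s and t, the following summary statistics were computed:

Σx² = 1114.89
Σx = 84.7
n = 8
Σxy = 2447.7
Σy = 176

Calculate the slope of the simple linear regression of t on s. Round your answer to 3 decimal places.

Sxx = Σx² − (Σx)²/n = 1114.89 − 896.76125 = 218.12875
Sxy = Σxy − (Σx)(Σy)/n = 2447.7 − 1863.4 = 584.3
b = Sxy/Sxx = 584.3/218.12875 = 2.678693

2.679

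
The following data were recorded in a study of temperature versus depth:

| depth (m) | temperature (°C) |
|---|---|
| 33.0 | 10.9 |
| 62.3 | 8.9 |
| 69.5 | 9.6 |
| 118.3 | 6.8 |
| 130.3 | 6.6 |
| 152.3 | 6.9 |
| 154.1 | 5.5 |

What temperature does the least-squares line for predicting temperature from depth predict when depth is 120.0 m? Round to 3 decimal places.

7.219

n = 7, Σx = 719.8, Σy = 55.2, Σxy = 5144.21, Σx² = 87715.62
Sxx = Σx² − (Σx)²/n = 87715.62 − 74016.005714 = 13699.614286
Sxy = Σxy − (Σx)(Σy)/n = 5144.21 − 5676.137143 = -531.927143
b = Sxy/Sxx = -531.927143/13699.614286 = -0.038828
a = ȳ − b·x̄ = 7.885714 − (-0.038828)·102.828571 = 11.878331
ŷ(120.0) = a + b·120.0 = 11.878331 + (-0.038828)·120 = 7.218984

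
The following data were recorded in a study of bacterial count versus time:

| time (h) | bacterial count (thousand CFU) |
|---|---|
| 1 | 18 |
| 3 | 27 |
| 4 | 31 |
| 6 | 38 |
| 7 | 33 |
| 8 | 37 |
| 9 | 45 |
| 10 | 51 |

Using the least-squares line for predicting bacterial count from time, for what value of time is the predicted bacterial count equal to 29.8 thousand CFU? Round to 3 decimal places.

4.340

n = 8, Σx = 48, Σy = 280, Σxy = 1893, Σx² = 356
Sxx = Σx² − (Σx)²/n = 356 − 288 = 68
Sxy = Σxy − (Σx)(Σy)/n = 1893 − 1680 = 213
b = Sxy/Sxx = 213/68 = 3.132353
a = ȳ − b·x̄ = 35 − 3.132353·6 = 16.205882
Set a + b·x = 29.8: x = (29.8 − 16.205882) / 3.132353 = 4.339906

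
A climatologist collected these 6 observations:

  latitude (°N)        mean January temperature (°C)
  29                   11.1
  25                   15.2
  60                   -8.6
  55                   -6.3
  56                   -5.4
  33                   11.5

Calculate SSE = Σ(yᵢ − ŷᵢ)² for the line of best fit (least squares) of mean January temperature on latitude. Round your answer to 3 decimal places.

n = 6, Σx = 258, Σy = 17.5, Σxy = -83.5, Σx² = 12316, Σy² = 629.31
Sxx = Σx² − (Σx)²/n = 12316 − 11094 = 1222
Sxy = Σxy − (Σx)(Σy)/n = -83.5 − 752.5 = -836
Syy = Σy² − (Σy)²/n = 629.31 − 51.041667 = 578.268333
b = Sxy/Sxx = -836/1222 = -0.684124
SSE = Syy − b·Sxy = 578.268333 − (-0.684124)·(-836) = 6.340346

6.340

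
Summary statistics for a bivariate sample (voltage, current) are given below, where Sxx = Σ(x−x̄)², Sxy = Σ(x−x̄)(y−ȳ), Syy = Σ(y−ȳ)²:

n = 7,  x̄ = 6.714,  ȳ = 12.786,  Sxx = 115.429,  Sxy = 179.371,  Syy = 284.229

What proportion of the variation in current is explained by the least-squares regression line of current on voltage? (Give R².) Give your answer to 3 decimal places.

0.981

R² = Sxy²/(Sxx·Syy) = (179.371)²/(115.429·284.229) = 0.980666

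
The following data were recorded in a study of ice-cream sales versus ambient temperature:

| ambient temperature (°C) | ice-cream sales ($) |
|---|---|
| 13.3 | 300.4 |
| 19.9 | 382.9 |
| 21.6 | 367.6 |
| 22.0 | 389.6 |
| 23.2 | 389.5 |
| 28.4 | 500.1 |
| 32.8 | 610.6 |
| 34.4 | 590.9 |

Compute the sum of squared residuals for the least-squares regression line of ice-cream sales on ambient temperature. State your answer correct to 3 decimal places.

4893.066

n = 8, Σx = 195.6, Σy = 3531.6, Σxy = 91720.27, Σx² = 5127.46, Σy² = 1647575.92
Sxx = Σx² − (Σx)²/n = 5127.46 − 4782.42 = 345.04
Sxy = Σxy − (Σx)(Σy)/n = 91720.27 − 86347.62 = 5372.65
Syy = Σy² − (Σy)²/n = 1647575.92 − 1559024.82 = 88551.1
b = Sxy/Sxx = 5372.65/345.04 = 15.571093
SSE = Syy − b·Sxy = 88551.1 − 15.571093·5372.65 = 4893.066084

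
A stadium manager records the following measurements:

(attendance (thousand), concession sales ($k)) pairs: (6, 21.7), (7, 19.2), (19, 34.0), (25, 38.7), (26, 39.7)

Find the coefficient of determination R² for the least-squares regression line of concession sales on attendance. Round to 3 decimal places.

0.980

n = 5, Σx = 83, Σy = 153.3, Σxy = 2910.3, Σx² = 1747, Σy² = 5069.31
Sxx = Σx² − (Σx)²/n = 1747 − 1377.8 = 369.2
Sxy = Σxy − (Σx)(Σy)/n = 2910.3 − 2544.78 = 365.52
Syy = Σy² − (Σy)²/n = 5069.31 − 4700.178 = 369.132
R² = Sxy²/(Sxx·Syy) = (365.52)²/(369.2·369.132) = 0.980345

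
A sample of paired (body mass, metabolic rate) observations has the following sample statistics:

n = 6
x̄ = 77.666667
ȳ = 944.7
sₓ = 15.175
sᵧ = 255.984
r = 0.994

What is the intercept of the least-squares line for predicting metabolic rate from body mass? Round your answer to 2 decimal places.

b = r · sᵧ/sₓ = 0.994 · 255.984/15.175 = 16.767585
a = ȳ − b·x̄ = 944.7 − 16.767585·77.666667 = -357.582408

-357.58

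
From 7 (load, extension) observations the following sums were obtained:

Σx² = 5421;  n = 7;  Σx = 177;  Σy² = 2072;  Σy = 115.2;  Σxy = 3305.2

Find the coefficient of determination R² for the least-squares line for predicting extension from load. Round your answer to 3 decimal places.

0.924

Sxx = Σx² − (Σx)²/n = 5421 − 4475.571429 = 945.428571
Sxy = Σxy − (Σx)(Σy)/n = 3305.2 − 2912.914286 = 392.285714
Syy = Σy² − (Σy)²/n = 2072 − 1895.862857 = 176.137143
R² = Sxy²/(Sxx·Syy) = (392.285714)²/(945.428571·176.137143) = 0.924114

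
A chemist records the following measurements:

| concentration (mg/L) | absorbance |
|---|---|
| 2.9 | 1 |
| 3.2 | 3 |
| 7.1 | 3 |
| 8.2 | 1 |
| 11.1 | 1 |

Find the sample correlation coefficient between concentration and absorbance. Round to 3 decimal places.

n = 5, Σx = 32.5, Σy = 9, Σxy = 53.1, Σx² = 259.51, Σy² = 21
Sxx = Σx² − (Σx)²/n = 259.51 − 211.25 = 48.26
Sxy = Σxy − (Σx)(Σy)/n = 53.1 − 58.5 = -5.4
Syy = Σy² − (Σy)²/n = 21 − 16.2 = 4.8
r = Sxy/√(Sxx·Syy) = -5.4/√(231.648) = -5.4/15.219987 = -0.354797

-0.355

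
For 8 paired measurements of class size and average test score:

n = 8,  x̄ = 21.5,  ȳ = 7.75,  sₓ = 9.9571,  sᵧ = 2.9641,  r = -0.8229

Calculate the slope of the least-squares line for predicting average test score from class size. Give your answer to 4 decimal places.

b = r · sᵧ/sₓ = -0.8229 · 2.9641/9.9571 = -0.244967

-0.2450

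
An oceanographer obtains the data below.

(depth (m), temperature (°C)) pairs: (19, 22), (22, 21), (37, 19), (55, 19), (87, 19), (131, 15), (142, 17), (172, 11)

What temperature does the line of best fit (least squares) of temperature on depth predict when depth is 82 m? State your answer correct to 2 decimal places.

n = 8, Σx = 665, Σy = 143, Σxy = 10552, Σx² = 79717
Sxx = Σx² − (Σx)²/n = 79717 − 55278.125 = 24438.875
Sxy = Σxy − (Σx)(Σy)/n = 10552 − 11886.875 = -1334.875
b = Sxy/Sxx = -1334.875/24438.875 = -0.054621
a = ȳ − b·x̄ = 17.875 − (-0.054621)·83.125 = 22.415368
ŷ(82) = a + b·82 = 22.415368 + (-0.054621)·82 = 17.936449

17.94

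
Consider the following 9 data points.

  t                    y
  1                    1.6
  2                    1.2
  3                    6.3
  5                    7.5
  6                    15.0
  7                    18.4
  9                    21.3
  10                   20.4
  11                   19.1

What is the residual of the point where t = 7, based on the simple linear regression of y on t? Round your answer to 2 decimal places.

3.93

n = 9, Σx = 54, Σy = 110.8, Σxy = 885, Σx² = 426
Sxx = Σx² − (Σx)²/n = 426 − 324 = 102
Sxy = Σxy − (Σx)(Σy)/n = 885 − 664.8 = 220.2
b = Sxy/Sxx = 220.2/102 = 2.158824
a = ȳ − b·x̄ = 12.311111 − 2.158824·6 = -0.641830
ŷ(7) = -0.641830 + 2.158824·7 = 14.469935
residual = y − ŷ = 18.4 − 14.469935 = 3.930065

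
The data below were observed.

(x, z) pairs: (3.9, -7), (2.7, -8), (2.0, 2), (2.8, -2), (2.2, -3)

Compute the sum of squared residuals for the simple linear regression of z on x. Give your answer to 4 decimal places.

34.9168

n = 5, Σx = 13.6, Σy = -18, Σxy = -57.1, Σx² = 39.18, Σy² = 130
Sxx = Σx² − (Σx)²/n = 39.18 − 36.992 = 2.188
Sxy = Σxy − (Σx)(Σy)/n = -57.1 − (-48.96) = -8.14
Syy = Σy² − (Σy)²/n = 130 − 64.8 = 65.2
b = Sxy/Sxx = -8.14/2.188 = -3.720293
SSE = Syy − b·Sxy = 65.2 − (-3.720293)·(-8.14) = 34.916819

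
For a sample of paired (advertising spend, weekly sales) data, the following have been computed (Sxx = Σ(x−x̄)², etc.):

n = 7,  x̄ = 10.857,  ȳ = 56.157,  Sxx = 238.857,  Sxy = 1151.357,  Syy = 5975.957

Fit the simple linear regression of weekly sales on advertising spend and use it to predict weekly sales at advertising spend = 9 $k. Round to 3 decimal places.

47.206

b = Sxy/Sxx = 1151.357/238.857 = 4.820277
a = ȳ − b·x̄ = 56.157 − 4.820277·10.857 = 3.823248
ŷ(9) = a + b·9 = 3.823248 + 4.820277·9 = 47.205745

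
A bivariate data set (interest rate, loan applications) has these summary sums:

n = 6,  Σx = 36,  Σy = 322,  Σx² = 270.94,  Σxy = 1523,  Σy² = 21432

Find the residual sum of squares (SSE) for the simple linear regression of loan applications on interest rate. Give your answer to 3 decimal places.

Sxx = Σx² − (Σx)²/n = 270.94 − 216 = 54.94
Sxy = Σxy − (Σx)(Σy)/n = 1523 − 1932 = -409
Syy = Σy² − (Σy)²/n = 21432 − 17280.666667 = 4151.333333
b = Sxy/Sxx = -409/54.94 = -7.444485
SSE = Syy − b·Sxy = 4151.333333 − (-7.444485)·(-409) = 1106.539012

1106.539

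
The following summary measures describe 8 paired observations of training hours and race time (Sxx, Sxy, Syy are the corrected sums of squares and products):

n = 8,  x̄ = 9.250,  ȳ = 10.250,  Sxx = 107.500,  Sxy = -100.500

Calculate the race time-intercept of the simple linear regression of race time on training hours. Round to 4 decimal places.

18.8977

b = Sxy/Sxx = -100.5/107.5 = -0.934884
a = ȳ − b·x̄ = 10.25 − (-0.934884)·9.25 = 18.897674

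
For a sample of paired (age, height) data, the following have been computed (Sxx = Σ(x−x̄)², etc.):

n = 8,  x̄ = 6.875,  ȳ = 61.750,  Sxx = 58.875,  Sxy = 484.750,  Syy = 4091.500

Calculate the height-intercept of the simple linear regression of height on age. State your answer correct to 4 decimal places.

5.1444

b = Sxy/Sxx = 484.75/58.875 = 8.233546
a = ȳ − b·x̄ = 61.75 − 8.233546·6.875 = 5.144374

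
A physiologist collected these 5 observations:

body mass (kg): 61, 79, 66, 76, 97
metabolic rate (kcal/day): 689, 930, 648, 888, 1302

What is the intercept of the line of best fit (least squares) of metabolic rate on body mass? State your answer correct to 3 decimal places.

n = 5, Σx = 379, Σy = 4457, Σxy = 352049, Σx² = 29503
Sxx = Σx² − (Σx)²/n = 29503 − 28728.2 = 774.8
Sxy = Σxy − (Σx)(Σy)/n = 352049 − 337840.6 = 14208.4
b = Sxy/Sxx = 14208.4/774.8 = 18.338152
a = ȳ − b·x̄ = 891.4 − 18.338152·75.8 = -498.631905

-498.632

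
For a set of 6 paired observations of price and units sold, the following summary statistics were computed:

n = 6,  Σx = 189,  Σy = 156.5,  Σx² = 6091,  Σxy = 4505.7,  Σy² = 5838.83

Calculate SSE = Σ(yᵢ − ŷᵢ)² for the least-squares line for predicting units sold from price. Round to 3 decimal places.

Sxx = Σx² − (Σx)²/n = 6091 − 5953.5 = 137.5
Sxy = Σxy − (Σx)(Σy)/n = 4505.7 − 4929.75 = -424.05
Syy = Σy² − (Σy)²/n = 5838.83 − 4082.041667 = 1756.788333
b = Sxy/Sxx = -424.05/137.5 = -3.084
SSE = Syy − b·Sxy = 1756.788333 − (-3.084)·(-424.05) = 449.018133

449.018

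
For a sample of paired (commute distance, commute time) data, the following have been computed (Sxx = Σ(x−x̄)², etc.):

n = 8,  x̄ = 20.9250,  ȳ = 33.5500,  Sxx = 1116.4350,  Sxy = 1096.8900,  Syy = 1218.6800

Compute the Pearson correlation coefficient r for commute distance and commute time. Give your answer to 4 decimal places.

r = Sxy/√(Sxx·Syy) = 1096.89/√(1360577.0058) = 1096.89/1166.437742 = 0.940376

0.9404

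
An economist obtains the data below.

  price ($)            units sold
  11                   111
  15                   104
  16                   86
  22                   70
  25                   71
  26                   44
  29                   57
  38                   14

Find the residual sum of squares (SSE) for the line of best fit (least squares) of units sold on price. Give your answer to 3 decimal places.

n = 8, Σx = 182, Σy = 557, Σxy = 10801, Σx² = 4672, Σy² = 45855
Sxx = Σx² − (Σx)²/n = 4672 − 4140.5 = 531.5
Sxy = Σxy − (Σx)(Σy)/n = 10801 − 12671.75 = -1870.75
Syy = Σy² − (Σy)²/n = 45855 − 38781.125 = 7073.875
b = Sxy/Sxx = -1870.75/531.5 = -3.519755
SSE = Syy − b·Sxy = 7073.875 − (-3.519755)·(-1870.75) = 489.292568

489.293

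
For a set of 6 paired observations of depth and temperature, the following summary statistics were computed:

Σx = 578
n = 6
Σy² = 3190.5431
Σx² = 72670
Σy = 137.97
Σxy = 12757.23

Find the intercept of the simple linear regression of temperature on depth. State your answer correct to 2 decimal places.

26.02

Sxx = Σx² − (Σx)²/n = 72670 − 55680.666667 = 16989.333333
Sxy = Σxy − (Σx)(Σy)/n = 12757.23 − 13291.11 = -533.88
b = Sxy/Sxx = -533.88/16989.333333 = -0.031424
a = ȳ − b·x̄ = 22.995 − (-0.031424)·96.333333 = 26.022219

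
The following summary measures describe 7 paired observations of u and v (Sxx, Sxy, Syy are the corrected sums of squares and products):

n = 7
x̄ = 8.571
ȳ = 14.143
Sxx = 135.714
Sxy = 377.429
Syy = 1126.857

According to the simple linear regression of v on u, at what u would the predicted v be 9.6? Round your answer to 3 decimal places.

b = Sxy/Sxx = 377.429/135.714 = 2.781062
a = ȳ − b·x̄ = 14.143 − 2.781062·8.571 = -9.693479
Set a + b·x = 9.6: x = (9.6 − (-9.693479)) / 2.781062 = 6.937451

6.937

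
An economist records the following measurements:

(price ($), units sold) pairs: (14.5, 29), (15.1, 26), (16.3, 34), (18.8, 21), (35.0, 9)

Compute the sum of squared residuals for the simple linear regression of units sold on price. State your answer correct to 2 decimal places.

n = 5, Σx = 99.7, Σy = 119, Σxy = 2077.1, Σx² = 2282.39, Σy² = 3195
Sxx = Σx² − (Σx)²/n = 2282.39 − 1988.018 = 294.372
Sxy = Σxy − (Σx)(Σy)/n = 2077.1 − 2372.86 = -295.76
Syy = Σy² − (Σy)²/n = 3195 − 2832.2 = 362.8
b = Sxy/Sxx = -295.76/294.372 = -1.004715
SSE = Syy − b·Sxy = 362.8 − (-1.004715)·(-295.76) = 65.645455

65.65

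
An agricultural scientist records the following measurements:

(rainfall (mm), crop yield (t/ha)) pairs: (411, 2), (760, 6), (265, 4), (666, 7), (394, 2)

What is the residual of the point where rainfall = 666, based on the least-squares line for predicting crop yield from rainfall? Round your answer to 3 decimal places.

n = 5, Σx = 2496, Σy = 21, Σxy = 11892, Σx² = 1415538
Sxx = Σx² − (Σx)²/n = 1415538 − 1246003.2 = 169534.8
Sxy = Σxy − (Σx)(Σy)/n = 11892 − 10483.2 = 1408.8
b = Sxy/Sxx = 1408.8/169534.8 = 0.008310
a = ȳ − b·x̄ = 4.2 − 0.008310·499.2 = 0.051749
ŷ(666) = 0.051749 + 0.008310·666 = 5.586074
residual = y − ŷ = 7 − 5.586074 = 1.413926

1.414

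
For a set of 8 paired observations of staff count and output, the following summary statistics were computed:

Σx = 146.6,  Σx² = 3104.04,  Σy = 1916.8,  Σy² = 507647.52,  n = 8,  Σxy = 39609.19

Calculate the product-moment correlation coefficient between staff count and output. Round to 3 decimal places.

0.998

Sxx = Σx² − (Σx)²/n = 3104.04 − 2686.445 = 417.595
Sxy = Σxy − (Σx)(Σy)/n = 39609.19 − 35125.36 = 4483.83
Syy = Σy² − (Σy)²/n = 507647.52 − 459265.28 = 48382.24
r = Sxy/√(Sxx·Syy) = 4483.83/√(20204181.5128) = 4483.83/4494.906174 = 0.997536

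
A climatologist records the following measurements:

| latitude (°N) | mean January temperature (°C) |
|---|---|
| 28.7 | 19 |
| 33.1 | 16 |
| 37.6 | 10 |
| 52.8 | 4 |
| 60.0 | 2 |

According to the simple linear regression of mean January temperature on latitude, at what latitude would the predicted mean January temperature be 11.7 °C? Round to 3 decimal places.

n = 5, Σx = 212.2, Σy = 51, Σxy = 1782.1, Σx² = 9720.9
Sxx = Σx² − (Σx)²/n = 9720.9 − 9005.768 = 715.132
Sxy = Σxy − (Σx)(Σy)/n = 1782.1 − 2164.44 = -382.34
b = Sxy/Sxx = -382.34/715.132 = -0.534643
a = ȳ − b·x̄ = 10.2 − (-0.534643)·42.44 = 32.890230
Set a + b·x = 11.7: x = (11.7 − 32.890230) / (-0.534643) = 39.634387

39.634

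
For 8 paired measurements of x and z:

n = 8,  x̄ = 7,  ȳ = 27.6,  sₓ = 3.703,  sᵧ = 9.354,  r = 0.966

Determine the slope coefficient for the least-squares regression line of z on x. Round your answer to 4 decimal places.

2.4402

b = r · sᵧ/sₓ = 0.966 · 9.354/3.703 = 2.440174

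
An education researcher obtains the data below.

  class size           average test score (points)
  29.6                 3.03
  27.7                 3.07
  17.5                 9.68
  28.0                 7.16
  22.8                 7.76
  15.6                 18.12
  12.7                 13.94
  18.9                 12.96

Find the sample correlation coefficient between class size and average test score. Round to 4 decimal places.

n = 8, Σx = 172.8, Σy = 75.72, Σxy = 1426.189, Σx² = 4015.4, Σy² = 914.411
Sxx = Σx² − (Σx)²/n = 4015.4 − 3732.48 = 282.92
Sxy = Σxy − (Σx)(Σy)/n = 1426.189 − 1635.552 = -209.363
Syy = Σy² − (Σy)²/n = 914.411 − 716.6898 = 197.7212
r = Sxy/√(Sxx·Syy) = -209.363/√(55939.281904) = -209.363/236.514866 = -0.885200

-0.8852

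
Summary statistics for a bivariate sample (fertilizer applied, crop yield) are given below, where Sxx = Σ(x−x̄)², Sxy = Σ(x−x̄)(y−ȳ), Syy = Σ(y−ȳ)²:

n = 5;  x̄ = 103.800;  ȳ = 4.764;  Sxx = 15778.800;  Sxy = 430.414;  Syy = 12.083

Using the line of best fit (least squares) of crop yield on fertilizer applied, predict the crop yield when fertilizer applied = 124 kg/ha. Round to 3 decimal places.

b = Sxy/Sxx = 430.414/15778.8 = 0.027278
a = ȳ − b·x̄ = 4.764 − 0.027278·103.8 = 1.932544
ŷ(124) = a + b·124 = 1.932544 + 0.027278·124 = 5.315015

5.315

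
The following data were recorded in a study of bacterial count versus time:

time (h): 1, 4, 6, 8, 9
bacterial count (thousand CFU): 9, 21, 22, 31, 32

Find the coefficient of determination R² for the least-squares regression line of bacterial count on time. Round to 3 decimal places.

n = 5, Σx = 28, Σy = 115, Σxy = 761, Σx² = 198, Σy² = 2991
Sxx = Σx² − (Σx)²/n = 198 − 156.8 = 41.2
Sxy = Σxy − (Σx)(Σy)/n = 761 − 644 = 117
Syy = Σy² − (Σy)²/n = 2991 − 2645 = 346
R² = Sxy²/(Sxx·Syy) = (117)²/(41.2·346) = 0.960281

0.960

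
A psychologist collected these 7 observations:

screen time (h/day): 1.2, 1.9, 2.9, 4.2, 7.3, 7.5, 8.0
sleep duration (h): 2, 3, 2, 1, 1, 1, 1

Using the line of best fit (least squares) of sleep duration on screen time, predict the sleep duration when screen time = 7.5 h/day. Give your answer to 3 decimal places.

0.949

n = 7, Σx = 33, Σy = 11, Σxy = 40.9, Σx² = 204.64
Sxx = Σx² − (Σx)²/n = 204.64 − 155.571429 = 49.068571
Sxy = Σxy − (Σx)(Σy)/n = 40.9 − 51.857143 = -10.957143
b = Sxy/Sxx = -10.957143/49.068571 = -0.223303
a = ȳ − b·x̄ = 1.571429 − (-0.223303)·4.714286 = 2.624141
ŷ(7.5) = a + b·7.5 = 2.624141 + (-0.223303)·7.5 = 0.949371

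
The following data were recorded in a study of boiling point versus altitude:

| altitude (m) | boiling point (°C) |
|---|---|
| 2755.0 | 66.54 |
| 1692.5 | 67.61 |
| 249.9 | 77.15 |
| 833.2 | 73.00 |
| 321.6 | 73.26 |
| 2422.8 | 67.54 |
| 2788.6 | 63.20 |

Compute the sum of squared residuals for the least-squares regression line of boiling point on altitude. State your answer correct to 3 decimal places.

n = 7, Σx = 11063.6, Σy = 488.3, Σxy = 741286.858, Σx² = 24960929.86, Σy² = 34202.7254
Sxx = Σx² − (Σx)²/n = 24960929.86 − 17486177.851429 = 7474752.008571
Sxy = Σxy − (Σx)(Σy)/n = 741286.858 − 771765.125714 = -30478.267714
Syy = Σy² − (Σy)²/n = 34202.7254 − 34062.412857 = 140.312543
b = Sxy/Sxx = -30478.267714/7474752.008571 = -0.004077
SSE = Syy − b·Sxy = 140.312543 − (-0.004077)·(-30478.267714) = 16.037543

16.038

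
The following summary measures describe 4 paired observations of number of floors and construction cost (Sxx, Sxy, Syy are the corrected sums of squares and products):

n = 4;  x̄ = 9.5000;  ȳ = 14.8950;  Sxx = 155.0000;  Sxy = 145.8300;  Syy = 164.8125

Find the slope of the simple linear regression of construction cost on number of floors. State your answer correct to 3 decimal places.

b = Sxy/Sxx = 145.83/155 = 0.940839

0.941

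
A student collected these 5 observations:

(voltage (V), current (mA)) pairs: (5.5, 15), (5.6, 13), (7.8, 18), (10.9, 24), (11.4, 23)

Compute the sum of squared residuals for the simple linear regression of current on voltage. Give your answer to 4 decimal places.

4.0751

n = 5, Σx = 41.2, Σy = 93, Σxy = 819.5, Σx² = 371.22, Σy² = 1823
Sxx = Σx² − (Σx)²/n = 371.22 − 339.488 = 31.732
Sxy = Σxy − (Σx)(Σy)/n = 819.5 − 766.32 = 53.18
Syy = Σy² − (Σy)²/n = 1823 − 1729.8 = 93.2
b = Sxy/Sxx = 53.18/31.732 = 1.675911
SSE = Syy − b·Sxy = 93.2 − 1.675911·53.18 = 4.075066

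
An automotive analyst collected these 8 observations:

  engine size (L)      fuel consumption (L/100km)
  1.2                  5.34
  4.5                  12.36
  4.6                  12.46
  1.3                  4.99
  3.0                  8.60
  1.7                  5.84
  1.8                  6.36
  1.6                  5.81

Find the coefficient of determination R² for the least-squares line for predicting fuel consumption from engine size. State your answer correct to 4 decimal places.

0.9947

n = 8, Σx = 19.7, Σy = 61.76, Σxy = 182.303, Σx² = 62.23, Σy² = 543.7082
Sxx = Σx² − (Σx)²/n = 62.23 − 48.51125 = 13.71875
Sxy = Σxy − (Σx)(Σy)/n = 182.303 − 152.084 = 30.219
Syy = Σy² − (Σy)²/n = 543.7082 − 476.7872 = 66.921
R² = Sxy²/(Sxx·Syy) = (30.219)²/(13.71875·66.921) = 0.994680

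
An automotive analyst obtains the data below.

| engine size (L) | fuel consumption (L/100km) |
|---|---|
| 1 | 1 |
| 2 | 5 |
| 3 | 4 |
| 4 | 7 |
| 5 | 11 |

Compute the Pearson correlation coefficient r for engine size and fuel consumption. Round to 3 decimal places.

0.936

n = 5, Σx = 15, Σy = 28, Σxy = 106, Σx² = 55, Σy² = 212
Sxx = Σx² − (Σx)²/n = 55 − 45 = 10
Sxy = Σxy − (Σx)(Σy)/n = 106 − 84 = 22
Syy = Σy² − (Σy)²/n = 212 − 156.8 = 55.2
r = Sxy/√(Sxx·Syy) = 22/√(552) = 22/23.494680 = 0.936382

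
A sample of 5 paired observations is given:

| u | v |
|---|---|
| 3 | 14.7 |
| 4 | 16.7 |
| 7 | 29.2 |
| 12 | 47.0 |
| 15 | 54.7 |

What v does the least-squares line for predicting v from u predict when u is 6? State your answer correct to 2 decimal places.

24.86

n = 5, Σx = 41, Σy = 162.3, Σxy = 1699.8, Σx² = 443
Sxx = Σx² − (Σx)²/n = 443 − 336.2 = 106.8
Sxy = Σxy − (Σx)(Σy)/n = 1699.8 − 1330.86 = 368.94
b = Sxy/Sxx = 368.94/106.8 = 3.454494
a = ȳ − b·x̄ = 32.46 − 3.454494·8.2 = 4.133146
ŷ(6) = a + b·6 = 4.133146 + 3.454494·6 = 24.860112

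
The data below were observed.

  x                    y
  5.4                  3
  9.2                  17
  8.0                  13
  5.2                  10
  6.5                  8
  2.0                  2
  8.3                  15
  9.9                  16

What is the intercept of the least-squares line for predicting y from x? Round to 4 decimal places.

n = 8, Σx = 54.5, Σy = 84, Σxy = 667.5, Σx² = 417.99
Sxx = Σx² − (Σx)²/n = 417.99 − 371.28125 = 46.70875
Sxy = Σxy − (Σx)(Σy)/n = 667.5 − 572.25 = 95.25
b = Sxy/Sxx = 95.25/46.70875 = 2.039232
a = ȳ − b·x̄ = 10.5 − 2.039232·6.8125 = -3.392271

-3.3923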